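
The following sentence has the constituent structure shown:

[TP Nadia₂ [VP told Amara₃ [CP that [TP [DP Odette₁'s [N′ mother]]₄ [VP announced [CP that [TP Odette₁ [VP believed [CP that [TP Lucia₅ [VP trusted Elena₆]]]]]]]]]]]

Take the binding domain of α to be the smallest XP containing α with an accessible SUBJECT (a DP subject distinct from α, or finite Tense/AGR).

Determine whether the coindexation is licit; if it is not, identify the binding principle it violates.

The two coindexed NPs are *Odette₁* and *Odette₁*.
*Odette₁* is an R-expression; no coindexed NP c-commands it, so Principle C holds.
*Odette₁* is an R-expression; *Odette₁* does not c-command it, and no other NP shares its index, so Principle C is satisfied.
All principles are respected.

grammatical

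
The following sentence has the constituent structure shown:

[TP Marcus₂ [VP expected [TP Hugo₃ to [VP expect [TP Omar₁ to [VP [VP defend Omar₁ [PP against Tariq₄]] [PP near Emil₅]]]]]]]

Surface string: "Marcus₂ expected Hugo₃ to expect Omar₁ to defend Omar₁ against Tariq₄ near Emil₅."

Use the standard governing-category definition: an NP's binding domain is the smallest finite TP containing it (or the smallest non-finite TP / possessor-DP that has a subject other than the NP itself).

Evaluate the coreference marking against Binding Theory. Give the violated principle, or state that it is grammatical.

Principle C

The two coindexed NPs are *Omar₁* (the lower occurrence) and *Omar₁* (the higher occurrence).
*Omar₁* (the lower occurrence) is an R-expression. Principle C requires it to be free everywhere.
*Omar₁* (the higher occurrence) c-commands it and carries the same index.
The R-expression is bound → Principle C violation.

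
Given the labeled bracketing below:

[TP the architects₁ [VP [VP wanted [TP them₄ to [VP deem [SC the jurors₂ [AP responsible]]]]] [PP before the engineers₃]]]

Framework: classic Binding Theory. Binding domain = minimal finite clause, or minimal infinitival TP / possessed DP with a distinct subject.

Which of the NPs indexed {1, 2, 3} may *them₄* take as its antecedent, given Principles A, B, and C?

{3}

*them* is a pronoun, so Principle B applies: it must be free in its binding domain.
Binding domain of *them₄*: the matrix TP, whose subject is the architects₁.
*the architects₁* c-commands the pronoun within its binding domain → coindexation would violate Principle B.
*the jurors₂*: the pronoun c-commands this R-expression → coindexation would violate Principle C on *the jurors₂*.
*the engineers₃* and the pronoun do not c-command one another → neither Principle B nor Principle C is at stake; coindexation permitted.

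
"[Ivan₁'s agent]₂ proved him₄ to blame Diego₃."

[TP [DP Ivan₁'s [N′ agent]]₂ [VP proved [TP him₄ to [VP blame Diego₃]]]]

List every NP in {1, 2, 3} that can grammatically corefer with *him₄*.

*him* is a pronoun, so Principle B applies: it must be free in its binding domain.
Binding domain of *him₄*: the matrix TP, whose subject is [Ivan₁'s agent]₂.
*Ivan₁* and the pronoun do not c-command one another → neither Principle B nor Principle C is at stake; coindexation permitted.
*[Ivan₁'s agent]₂* c-commands the pronoun within its binding domain → coindexation would violate Principle B.
*Diego₃*: the pronoun c-commands this R-expression → coindexation would violate Principle C on *Diego₃*.

{1}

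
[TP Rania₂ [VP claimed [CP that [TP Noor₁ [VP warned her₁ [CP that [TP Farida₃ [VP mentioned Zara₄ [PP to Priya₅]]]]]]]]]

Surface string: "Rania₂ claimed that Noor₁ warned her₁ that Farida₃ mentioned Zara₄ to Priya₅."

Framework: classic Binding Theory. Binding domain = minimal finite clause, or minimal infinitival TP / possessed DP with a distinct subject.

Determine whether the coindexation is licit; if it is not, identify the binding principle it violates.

The two coindexed NPs are *Noor₁* and *her₁*.
*her₁* is a pronoun. Its binding domain is the embedded TP, whose subject is Noor₁.
*Noor₁* c-commands it within that domain and carries the same index.
The pronoun is locally bound → Principle B violation.

Principle B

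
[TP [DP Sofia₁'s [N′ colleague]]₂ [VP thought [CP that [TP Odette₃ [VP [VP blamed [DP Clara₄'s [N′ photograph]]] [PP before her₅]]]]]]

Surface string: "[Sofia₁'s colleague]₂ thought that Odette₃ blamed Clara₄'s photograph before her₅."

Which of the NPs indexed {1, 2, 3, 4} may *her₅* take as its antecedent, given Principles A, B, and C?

{1, 2, 4}

*her* is a pronoun, so Principle B applies: it must be free in its binding domain.
Binding domain of *her₅*: the embedded TP, whose subject is Odette₃.
*Sofia₁* and the pronoun do not c-command one another → neither Principle B nor Principle C is at stake; coindexation permitted.
*[Sofia₁'s colleague]₂* c-commands the pronoun but from outside its binding domain, and is not c-commanded by it → coindexation permitted.
*Odette₃* c-commands the pronoun within its binding domain → coindexation would violate Principle B.
*Clara₄* and the pronoun do not c-command one another → neither Principle B nor Principle C is at stake; coindexation permitted.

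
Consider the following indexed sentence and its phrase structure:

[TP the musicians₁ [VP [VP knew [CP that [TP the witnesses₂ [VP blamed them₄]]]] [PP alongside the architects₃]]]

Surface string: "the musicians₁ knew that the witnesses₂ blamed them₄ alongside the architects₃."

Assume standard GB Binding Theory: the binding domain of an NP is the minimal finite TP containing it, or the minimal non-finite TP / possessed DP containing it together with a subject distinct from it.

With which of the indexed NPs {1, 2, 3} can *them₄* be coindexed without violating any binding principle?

*them* is a pronoun, so Principle B applies: it must be free in its binding domain.
Binding domain of *them₄*: the embedded TP, whose subject is the witnesses₂.
*the musicians₁* c-commands the pronoun but from outside its binding domain, and is not c-commanded by it → coindexation permitted.
*the witnesses₂* c-commands the pronoun within its binding domain → coindexation would violate Principle B.
*the architects₃* and the pronoun do not c-command one another → neither Principle B nor Principle C is at stake; coindexation permitted.

{1, 3}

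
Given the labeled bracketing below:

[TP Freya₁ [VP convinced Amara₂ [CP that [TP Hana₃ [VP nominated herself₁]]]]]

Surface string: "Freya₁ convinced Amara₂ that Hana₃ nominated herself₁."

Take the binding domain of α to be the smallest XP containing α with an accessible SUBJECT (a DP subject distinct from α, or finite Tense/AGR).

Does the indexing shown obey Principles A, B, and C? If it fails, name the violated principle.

Principle A

The two coindexed NPs are *Freya₁* and *herself₁*.
*herself₁* is an anaphor. Principle A requires it to be bound within its binding domain — the embedded TP, whose subject is Hana₃.
Within that domain it is c-commanded by *Hana₃*, which does not share its index.
*Freya₁* does c-command the anaphor, but from outside its binding domain.
The anaphor is unbound in its domain → Principle A violation.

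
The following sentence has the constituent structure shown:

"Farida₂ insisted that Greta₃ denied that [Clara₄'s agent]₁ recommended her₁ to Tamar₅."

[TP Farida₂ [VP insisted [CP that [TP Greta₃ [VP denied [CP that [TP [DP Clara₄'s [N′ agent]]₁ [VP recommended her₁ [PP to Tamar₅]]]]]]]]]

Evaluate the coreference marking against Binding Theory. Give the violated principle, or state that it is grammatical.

The two coindexed NPs are *[Clara₄'s agent]₁* and *her₁*.
*her₁* is a pronoun. Its binding domain is the embedded TP, whose subject is [Clara₄'s agent]₁.
*[Clara₄'s agent]₁* c-commands it within that domain and carries the same index.
The pronoun is locally bound → Principle B violation.

Principle B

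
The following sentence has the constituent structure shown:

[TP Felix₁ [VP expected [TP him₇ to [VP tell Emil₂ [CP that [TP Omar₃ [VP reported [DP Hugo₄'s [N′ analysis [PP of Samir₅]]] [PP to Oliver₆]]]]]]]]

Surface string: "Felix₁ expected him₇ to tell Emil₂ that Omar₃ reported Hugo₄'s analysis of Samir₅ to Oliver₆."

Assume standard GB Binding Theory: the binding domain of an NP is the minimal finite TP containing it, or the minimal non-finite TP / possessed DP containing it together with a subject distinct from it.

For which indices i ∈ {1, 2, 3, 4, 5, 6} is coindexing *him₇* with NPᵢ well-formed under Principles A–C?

*him* is a pronoun, so Principle B applies: it must be free in its binding domain.
Binding domain of *him₇*: the matrix TP, whose subject is Felix₁.
*Felix₁* c-commands the pronoun within its binding domain → coindexation would violate Principle B.
*Emil₂*: the pronoun c-commands this R-expression → coindexation would violate Principle C on *Emil₂*.
*Omar₃*: the pronoun c-commands this R-expression → coindexation would violate Principle C on *Omar₃*.
*Hugo₄*: the pronoun c-commands this R-expression → coindexation would violate Principle C on *Hugo₄*.
*Samir₅*: the pronoun c-commands this R-expression → coindexation would violate Principle C on *Samir₅*.
*Oliver₆*: the pronoun c-commands this R-expression → coindexation would violate Principle C on *Oliver₆*.

none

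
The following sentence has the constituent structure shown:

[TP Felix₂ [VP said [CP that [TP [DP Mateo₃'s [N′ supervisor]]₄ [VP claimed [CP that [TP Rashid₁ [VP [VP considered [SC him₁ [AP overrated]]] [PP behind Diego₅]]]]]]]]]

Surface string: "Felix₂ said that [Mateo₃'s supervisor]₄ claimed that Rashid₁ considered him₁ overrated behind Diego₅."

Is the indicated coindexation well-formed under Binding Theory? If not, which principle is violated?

Principle B

The two coindexed NPs are *Rashid₁* and *him₁*.
*him₁* is a pronoun. Its binding domain is the embedded TP, whose subject is Rashid₁.
*Rashid₁* c-commands it within that domain and carries the same index.
The pronoun is locally bound → Principle B violation.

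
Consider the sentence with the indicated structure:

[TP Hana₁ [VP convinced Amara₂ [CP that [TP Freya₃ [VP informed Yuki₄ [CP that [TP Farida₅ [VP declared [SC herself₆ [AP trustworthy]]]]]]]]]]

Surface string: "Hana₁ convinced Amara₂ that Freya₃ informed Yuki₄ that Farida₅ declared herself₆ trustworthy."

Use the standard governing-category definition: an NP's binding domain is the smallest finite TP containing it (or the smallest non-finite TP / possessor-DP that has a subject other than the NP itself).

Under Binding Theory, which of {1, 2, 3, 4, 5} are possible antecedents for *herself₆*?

*herself* is an anaphor, so Principle A applies: it must be bound in its binding domain.
Binding domain of *herself₆*: the embedded TP, whose subject is Farida₅.
*Hana₁* c-commands the anaphor but is outside its binding domain → cannot satisfy Principle A.
*Amara₂* c-commands the anaphor but is outside its binding domain → cannot satisfy Principle A.
*Freya₃* c-commands the anaphor but is outside its binding domain → cannot satisfy Principle A.
*Yuki₄* c-commands the anaphor but is outside its binding domain → cannot satisfy Principle A.
*Farida₅* c-commands the anaphor within its binding domain → licit binder.

{5}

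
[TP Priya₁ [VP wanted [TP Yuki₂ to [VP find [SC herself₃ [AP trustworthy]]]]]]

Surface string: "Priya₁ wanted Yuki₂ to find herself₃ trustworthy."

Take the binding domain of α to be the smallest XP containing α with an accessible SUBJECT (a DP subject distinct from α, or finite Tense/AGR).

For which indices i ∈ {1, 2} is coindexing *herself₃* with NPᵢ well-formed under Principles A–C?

{2}

*herself* is an anaphor, so Principle A applies: it must be bound in its binding domain.
Binding domain of *herself₃*: the embedded TP, whose subject is Yuki₂.
*Priya₁* c-commands the anaphor but is outside its binding domain → cannot satisfy Principle A.
*Yuki₂* c-commands the anaphor within its binding domain → licit binder.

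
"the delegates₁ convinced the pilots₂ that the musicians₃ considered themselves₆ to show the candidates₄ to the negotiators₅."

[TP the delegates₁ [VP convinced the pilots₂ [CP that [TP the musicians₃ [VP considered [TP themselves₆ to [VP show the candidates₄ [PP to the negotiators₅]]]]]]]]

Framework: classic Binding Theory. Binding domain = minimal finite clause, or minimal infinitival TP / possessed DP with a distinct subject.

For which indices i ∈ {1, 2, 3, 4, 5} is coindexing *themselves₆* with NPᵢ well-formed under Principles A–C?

{3}

*themselves* is an anaphor, so Principle A applies: it must be bound in its binding domain.
Binding domain of *themselves₆*: the embedded TP, whose subject is the musicians₃.
*the delegates₁* c-commands the anaphor but is outside its binding domain → cannot satisfy Principle A.
*the pilots₂* c-commands the anaphor but is outside its binding domain → cannot satisfy Principle A.
*the musicians₃* c-commands the anaphor within its binding domain → licit binder.
*the candidates₄* does not c-command the anaphor → cannot bind it.
*the negotiators₅* does not c-command the anaphor → cannot bind it.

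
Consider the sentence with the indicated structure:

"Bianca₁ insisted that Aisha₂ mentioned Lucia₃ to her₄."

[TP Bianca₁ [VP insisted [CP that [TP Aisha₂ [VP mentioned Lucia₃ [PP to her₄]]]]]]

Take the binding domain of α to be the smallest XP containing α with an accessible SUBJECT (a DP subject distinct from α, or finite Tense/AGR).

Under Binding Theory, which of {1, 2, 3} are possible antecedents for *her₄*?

{1}

*her* is a pronoun, so Principle B applies: it must be free in its binding domain.
Binding domain of *her₄*: the embedded TP, whose subject is Aisha₂.
*Bianca₁* c-commands the pronoun but from outside its binding domain, and is not c-commanded by it → coindexation permitted.
*Aisha₂* c-commands the pronoun within its binding domain → coindexation would violate Principle B.
*Lucia₃* c-commands the pronoun within its binding domain → coindexation would violate Principle B.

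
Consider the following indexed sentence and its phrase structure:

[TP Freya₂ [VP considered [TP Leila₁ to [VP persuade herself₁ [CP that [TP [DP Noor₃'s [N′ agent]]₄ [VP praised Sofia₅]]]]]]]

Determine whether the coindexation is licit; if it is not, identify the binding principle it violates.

The two coindexed NPs are *Leila₁* and *herself₁*.
*herself₁* is an anaphor; its binding domain is the embedded TP, whose subject is Leila₁. *Leila₁* c-commands it within that domain and shares its index, so Principle A is satisfied.
*Leila₁* is an R-expression; *herself₁* does not c-command it, and no other NP shares its index, so Principle C is satisfied.
All principles are respected.

grammatical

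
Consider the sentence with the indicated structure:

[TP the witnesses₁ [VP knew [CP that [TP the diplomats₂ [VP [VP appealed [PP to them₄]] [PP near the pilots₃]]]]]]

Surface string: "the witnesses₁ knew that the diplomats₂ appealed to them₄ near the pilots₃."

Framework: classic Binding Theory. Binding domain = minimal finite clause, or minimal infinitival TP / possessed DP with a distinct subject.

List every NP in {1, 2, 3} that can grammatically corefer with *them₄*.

{1, 3}

*them* is a pronoun, so Principle B applies: it must be free in its binding domain.
Binding domain of *them₄*: the embedded TP, whose subject is the diplomats₂.
*the witnesses₁* c-commands the pronoun but from outside its binding domain, and is not c-commanded by it → coindexation permitted.
*the diplomats₂* c-commands the pronoun within its binding domain → coindexation would violate Principle B.
*the pilots₃* and the pronoun do not c-command one another → neither Principle B nor Principle C is at stake; coindexation permitted.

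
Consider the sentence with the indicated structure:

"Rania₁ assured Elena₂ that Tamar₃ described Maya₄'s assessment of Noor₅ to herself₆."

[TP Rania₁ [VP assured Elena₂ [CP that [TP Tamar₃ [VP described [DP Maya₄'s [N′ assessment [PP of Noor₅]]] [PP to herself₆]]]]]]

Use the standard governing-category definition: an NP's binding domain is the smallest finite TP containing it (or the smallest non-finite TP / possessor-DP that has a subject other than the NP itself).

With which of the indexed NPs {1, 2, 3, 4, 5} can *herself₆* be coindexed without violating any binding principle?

{3}

*herself* is an anaphor, so Principle A applies: it must be bound in its binding domain.
Binding domain of *herself₆*: the embedded TP, whose subject is Tamar₃.
*Rania₁* c-commands the anaphor but is outside its binding domain → cannot satisfy Principle A.
*Elena₂* c-commands the anaphor but is outside its binding domain → cannot satisfy Principle A.
*Tamar₃* c-commands the anaphor within its binding domain → licit binder.
*Maya₄* does not c-command the anaphor → cannot bind it.
*Noor₅* does not c-command the anaphor → cannot bind it.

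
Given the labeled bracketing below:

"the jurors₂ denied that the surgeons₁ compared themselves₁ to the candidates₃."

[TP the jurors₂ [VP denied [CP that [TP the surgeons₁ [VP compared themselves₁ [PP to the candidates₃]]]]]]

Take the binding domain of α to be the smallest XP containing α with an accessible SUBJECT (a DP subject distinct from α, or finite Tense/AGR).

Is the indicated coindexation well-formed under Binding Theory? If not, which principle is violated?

The two coindexed NPs are *the surgeons₁* and *themselves₁*.
*themselves₁* is an anaphor; its binding domain is the embedded TP, whose subject is the surgeons₁. *the surgeons₁* c-commands it within that domain and shares its index, so Principle A is satisfied.
*the surgeons₁* is an R-expression; *themselves₁* does not c-command it, and no other NP shares its index, so Principle C is satisfied.
All principles are respected.

grammatical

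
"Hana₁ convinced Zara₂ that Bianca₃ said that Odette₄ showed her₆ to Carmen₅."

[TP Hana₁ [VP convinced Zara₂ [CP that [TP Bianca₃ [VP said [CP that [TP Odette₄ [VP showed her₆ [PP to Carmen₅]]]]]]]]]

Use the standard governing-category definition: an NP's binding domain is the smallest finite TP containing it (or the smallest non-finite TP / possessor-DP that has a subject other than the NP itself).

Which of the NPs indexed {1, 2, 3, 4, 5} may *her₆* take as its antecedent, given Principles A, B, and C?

{1, 2, 3}

*her* is a pronoun, so Principle B applies: it must be free in its binding domain.
Binding domain of *her₆*: the embedded TP, whose subject is Odette₄.
*Hana₁* c-commands the pronoun but from outside its binding domain, and is not c-commanded by it → coindexation permitted.
*Zara₂* c-commands the pronoun but from outside its binding domain, and is not c-commanded by it → coindexation permitted.
*Bianca₃* c-commands the pronoun but from outside its binding domain, and is not c-commanded by it → coindexation permitted.
*Odette₄* c-commands the pronoun within its binding domain → coindexation would violate Principle B.
*Carmen₅*: the pronoun c-commands this R-expression → coindexation would violate Principle C on *Carmen₅*.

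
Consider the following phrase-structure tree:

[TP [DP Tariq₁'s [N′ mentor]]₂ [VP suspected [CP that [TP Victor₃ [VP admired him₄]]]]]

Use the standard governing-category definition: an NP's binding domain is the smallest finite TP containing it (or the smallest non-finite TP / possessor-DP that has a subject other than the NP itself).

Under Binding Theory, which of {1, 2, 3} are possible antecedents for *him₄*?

*him* is a pronoun, so Principle B applies: it must be free in its binding domain.
Binding domain of *him₄*: the embedded TP, whose subject is Victor₃.
*Tariq₁* and the pronoun do not c-command one another → neither Principle B nor Principle C is at stake; coindexation permitted.
*[Tariq₁'s mentor]₂* c-commands the pronoun but from outside its binding domain, and is not c-commanded by it → coindexation permitted.
*Victor₃* c-commands the pronoun within its binding domain → coindexation would violate Principle B.

{1, 2}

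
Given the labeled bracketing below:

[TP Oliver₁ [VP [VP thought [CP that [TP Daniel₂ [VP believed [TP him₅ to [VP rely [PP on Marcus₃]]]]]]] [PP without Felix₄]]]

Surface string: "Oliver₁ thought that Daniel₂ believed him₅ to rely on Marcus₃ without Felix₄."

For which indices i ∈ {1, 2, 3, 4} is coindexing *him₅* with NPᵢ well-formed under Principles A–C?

{1, 4}

*him* is a pronoun, so Principle B applies: it must be free in its binding domain.
Binding domain of *him₅*: the embedded TP, whose subject is Daniel₂.
*Oliver₁* c-commands the pronoun but from outside its binding domain, and is not c-commanded by it → coindexation permitted.
*Daniel₂* c-commands the pronoun within its binding domain → coindexation would violate Principle B.
*Marcus₃*: the pronoun c-commands this R-expression → coindexation would violate Principle C on *Marcus₃*.
*Felix₄* and the pronoun do not c-command one another → neither Principle B nor Principle C is at stake; coindexation permitted.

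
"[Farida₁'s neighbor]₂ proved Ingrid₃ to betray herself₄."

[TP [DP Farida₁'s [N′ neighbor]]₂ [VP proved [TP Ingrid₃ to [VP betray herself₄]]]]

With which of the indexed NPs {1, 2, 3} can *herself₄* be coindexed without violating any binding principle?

{3}

*herself* is an anaphor, so Principle A applies: it must be bound in its binding domain.
Binding domain of *herself₄*: the embedded TP, whose subject is Ingrid₃.
*Farida₁* does not c-command the anaphor → cannot bind it.
*[Farida₁'s neighbor]₂* c-commands the anaphor but is outside its binding domain → cannot satisfy Principle A.
*Ingrid₃* c-commands the anaphor within its binding domain → licit binder.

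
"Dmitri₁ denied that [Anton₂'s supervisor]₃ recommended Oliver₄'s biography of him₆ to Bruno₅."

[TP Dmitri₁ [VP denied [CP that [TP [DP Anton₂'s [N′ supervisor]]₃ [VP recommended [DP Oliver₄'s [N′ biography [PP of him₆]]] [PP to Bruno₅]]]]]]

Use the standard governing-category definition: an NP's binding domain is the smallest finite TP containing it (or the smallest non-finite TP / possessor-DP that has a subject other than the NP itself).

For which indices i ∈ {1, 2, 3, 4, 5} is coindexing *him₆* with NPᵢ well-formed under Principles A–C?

*him* is a pronoun, so Principle B applies: it must be free in its binding domain.
Binding domain of *him₆*: the possessed DP, whose subject is Oliver₄.
*Dmitri₁* c-commands the pronoun but from outside its binding domain, and is not c-commanded by it → coindexation permitted.
*Anton₂* and the pronoun do not c-command one another → neither Principle B nor Principle C is at stake; coindexation permitted.
*[Anton₂'s supervisor]₃* c-commands the pronoun but from outside its binding domain, and is not c-commanded by it → coindexation permitted.
*Oliver₄* c-commands the pronoun within its binding domain → coindexation would violate Principle B.
*Bruno₅* and the pronoun do not c-command one another → neither Principle B nor Principle C is at stake; coindexation permitted.

{1, 2, 3, 5}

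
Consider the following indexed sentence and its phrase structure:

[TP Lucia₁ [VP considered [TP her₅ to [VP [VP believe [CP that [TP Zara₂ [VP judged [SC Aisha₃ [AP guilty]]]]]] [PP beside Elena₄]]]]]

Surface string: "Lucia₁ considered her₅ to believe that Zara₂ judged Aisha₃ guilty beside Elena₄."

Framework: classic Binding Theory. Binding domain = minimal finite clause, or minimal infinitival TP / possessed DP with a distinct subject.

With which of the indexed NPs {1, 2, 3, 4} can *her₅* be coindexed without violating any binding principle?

none

*her* is a pronoun, so Principle B applies: it must be free in its binding domain.
Binding domain of *her₅*: the matrix TP, whose subject is Lucia₁.
*Lucia₁* c-commands the pronoun within its binding domain → coindexation would violate Principle B.
*Zara₂*: the pronoun c-commands this R-expression → coindexation would violate Principle C on *Zara₂*.
*Aisha₃*: the pronoun c-commands this R-expression → coindexation would violate Principle C on *Aisha₃*.
*Elena₄*: the pronoun c-commands this R-expression → coindexation would violate Principle C on *Elena₄*.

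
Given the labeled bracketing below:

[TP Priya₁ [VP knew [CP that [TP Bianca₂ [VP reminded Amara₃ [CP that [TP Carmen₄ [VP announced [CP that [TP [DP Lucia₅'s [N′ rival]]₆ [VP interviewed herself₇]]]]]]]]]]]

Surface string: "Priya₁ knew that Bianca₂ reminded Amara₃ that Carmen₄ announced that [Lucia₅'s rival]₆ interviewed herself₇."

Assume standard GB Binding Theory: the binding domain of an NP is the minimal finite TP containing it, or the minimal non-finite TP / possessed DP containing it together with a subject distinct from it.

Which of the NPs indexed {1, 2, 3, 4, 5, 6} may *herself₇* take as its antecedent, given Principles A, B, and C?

*herself* is an anaphor, so Principle A applies: it must be bound in its binding domain.
Binding domain of *herself₇*: the embedded TP, whose subject is [Lucia₅'s rival]₆.
*Priya₁* c-commands the anaphor but is outside its binding domain → cannot satisfy Principle A.
*Bianca₂* c-commands the anaphor but is outside its binding domain → cannot satisfy Principle A.
*Amara₃* c-commands the anaphor but is outside its binding domain → cannot satisfy Principle A.
*Carmen₄* c-commands the anaphor but is outside its binding domain → cannot satisfy Principle A.
*Lucia₅* does not c-command the anaphor → cannot bind it.
*[Lucia₅'s rival]₆* c-commands the anaphor within its binding domain → licit binder.

{6}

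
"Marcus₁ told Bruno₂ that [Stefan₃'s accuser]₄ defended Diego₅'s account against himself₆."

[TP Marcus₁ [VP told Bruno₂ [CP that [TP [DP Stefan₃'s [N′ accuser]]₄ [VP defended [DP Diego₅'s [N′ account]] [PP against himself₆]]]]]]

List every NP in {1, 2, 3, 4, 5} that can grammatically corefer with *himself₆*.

{4}

*himself* is an anaphor, so Principle A applies: it must be bound in its binding domain.
Binding domain of *himself₆*: the embedded TP, whose subject is [Stefan₃'s accuser]₄.
*Marcus₁* c-commands the anaphor but is outside its binding domain → cannot satisfy Principle A.
*Bruno₂* c-commands the anaphor but is outside its binding domain → cannot satisfy Principle A.
*Stefan₃* does not c-command the anaphor → cannot bind it.
*[Stefan₃'s accuser]₄* c-commands the anaphor within its binding domain → licit binder.
*Diego₅* does not c-command the anaphor → cannot bind it.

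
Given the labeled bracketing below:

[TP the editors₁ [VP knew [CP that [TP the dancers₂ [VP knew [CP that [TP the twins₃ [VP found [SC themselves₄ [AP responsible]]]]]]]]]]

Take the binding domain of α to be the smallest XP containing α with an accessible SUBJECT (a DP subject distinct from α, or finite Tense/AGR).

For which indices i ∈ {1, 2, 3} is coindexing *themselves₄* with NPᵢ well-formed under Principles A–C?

*themselves* is an anaphor, so Principle A applies: it must be bound in its binding domain.
Binding domain of *themselves₄*: the embedded TP, whose subject is the twins₃.
*the editors₁* c-commands the anaphor but is outside its binding domain → cannot satisfy Principle A.
*the dancers₂* c-commands the anaphor but is outside its binding domain → cannot satisfy Principle A.
*the twins₃* c-commands the anaphor within its binding domain → licit binder.

{3}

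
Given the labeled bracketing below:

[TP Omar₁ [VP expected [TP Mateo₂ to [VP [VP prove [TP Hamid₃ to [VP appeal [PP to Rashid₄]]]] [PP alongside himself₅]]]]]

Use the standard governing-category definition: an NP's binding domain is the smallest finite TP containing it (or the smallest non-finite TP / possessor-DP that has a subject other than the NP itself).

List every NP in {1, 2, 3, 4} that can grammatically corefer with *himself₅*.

*himself* is an anaphor, so Principle A applies: it must be bound in its binding domain.
Binding domain of *himself₅*: the embedded TP, whose subject is Mateo₂.
*Omar₁* c-commands the anaphor but is outside its binding domain → cannot satisfy Principle A.
*Mateo₂* c-commands the anaphor within its binding domain → licit binder.
*Hamid₃* does not c-command the anaphor → cannot bind it.
*Rashid₄* does not c-command the anaphor → cannot bind it.

{2}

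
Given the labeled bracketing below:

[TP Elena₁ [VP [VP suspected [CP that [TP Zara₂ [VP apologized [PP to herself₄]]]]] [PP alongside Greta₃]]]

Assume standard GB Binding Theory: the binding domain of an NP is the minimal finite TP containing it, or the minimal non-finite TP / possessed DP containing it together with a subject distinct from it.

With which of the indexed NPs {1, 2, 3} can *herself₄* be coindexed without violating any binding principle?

{2}

*herself* is an anaphor, so Principle A applies: it must be bound in its binding domain.
Binding domain of *herself₄*: the embedded TP, whose subject is Zara₂.
*Elena₁* c-commands the anaphor but is outside its binding domain → cannot satisfy Principle A.
*Zara₂* c-commands the anaphor within its binding domain → licit binder.
*Greta₃* does not c-command the anaphor → cannot bind it.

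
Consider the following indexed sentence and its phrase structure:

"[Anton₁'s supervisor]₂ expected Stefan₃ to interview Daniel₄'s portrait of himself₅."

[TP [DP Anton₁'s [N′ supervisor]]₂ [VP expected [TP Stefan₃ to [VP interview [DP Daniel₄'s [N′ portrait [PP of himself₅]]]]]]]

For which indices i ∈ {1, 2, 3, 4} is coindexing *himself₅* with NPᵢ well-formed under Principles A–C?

{4}

*himself* is an anaphor, so Principle A applies: it must be bound in its binding domain.
Binding domain of *himself₅*: the possessed DP, whose subject is Daniel₄.
*Anton₁* does not c-command the anaphor → cannot bind it.
*[Anton₁'s supervisor]₂* c-commands the anaphor but is outside its binding domain → cannot satisfy Principle A.
*Stefan₃* c-commands the anaphor but is outside its binding domain → cannot satisfy Principle A.
*Daniel₄* c-commands the anaphor within its binding domain → licit binder.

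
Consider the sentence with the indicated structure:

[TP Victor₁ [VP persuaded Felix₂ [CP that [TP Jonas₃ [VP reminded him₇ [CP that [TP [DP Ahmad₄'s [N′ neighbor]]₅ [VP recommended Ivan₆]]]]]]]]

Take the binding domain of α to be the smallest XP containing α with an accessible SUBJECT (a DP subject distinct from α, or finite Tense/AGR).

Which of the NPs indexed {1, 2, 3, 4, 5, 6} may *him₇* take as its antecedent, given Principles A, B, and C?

*him* is a pronoun, so Principle B applies: it must be free in its binding domain.
Binding domain of *him₇*: the embedded TP, whose subject is Jonas₃.
*Victor₁* c-commands the pronoun but from outside its binding domain, and is not c-commanded by it → coindexation permitted.
*Felix₂* c-commands the pronoun but from outside its binding domain, and is not c-commanded by it → coindexation permitted.
*Jonas₃* c-commands the pronoun within its binding domain → coindexation would violate Principle B.
*Ahmad₄*: the pronoun c-commands this R-expression → coindexation would violate Principle C on *Ahmad₄*.
*[Ahmad₄'s neighbor]₅*: the pronoun c-commands this R-expression → coindexation would violate Principle C on *[Ahmad₄'s neighbor]₅*.
*Ivan₆*: the pronoun c-commands this R-expression → coindexation would violate Principle C on *Ivan₆*.

{1, 2}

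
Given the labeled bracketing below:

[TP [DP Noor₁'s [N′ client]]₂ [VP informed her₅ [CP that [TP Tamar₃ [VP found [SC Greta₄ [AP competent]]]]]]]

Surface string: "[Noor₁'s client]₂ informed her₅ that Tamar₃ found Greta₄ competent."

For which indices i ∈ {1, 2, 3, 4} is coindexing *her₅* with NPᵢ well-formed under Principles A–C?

{1}

*her* is a pronoun, so Principle B applies: it must be free in its binding domain.
Binding domain of *her₅*: the matrix TP, whose subject is [Noor₁'s client]₂.
*Noor₁* and the pronoun do not c-command one another → neither Principle B nor Principle C is at stake; coindexation permitted.
*[Noor₁'s client]₂* c-commands the pronoun within its binding domain → coindexation would violate Principle B.
*Tamar₃*: the pronoun c-commands this R-expression → coindexation would violate Principle C on *Tamar₃*.
*Greta₄*: the pronoun c-commands this R-expression → coindexation would violate Principle C on *Greta₄*.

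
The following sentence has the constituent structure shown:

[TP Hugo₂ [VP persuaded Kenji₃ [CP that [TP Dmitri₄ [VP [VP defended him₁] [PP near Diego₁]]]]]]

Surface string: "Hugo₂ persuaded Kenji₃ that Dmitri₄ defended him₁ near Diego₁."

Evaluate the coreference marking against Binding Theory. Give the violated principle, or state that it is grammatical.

The two coindexed NPs are *Diego₁* and *him₁*.
*him₁* is a pronoun; its binding domain is the embedded TP, whose subject is Dmitri₄. Within that domain it is c-commanded only by *Dmitri₄*, which carries a different index — the pronoun is free locally, so Principle B holds.
*Diego₁* is an R-expression; *him₁* does not c-command it, and no other NP shares its index, so Principle C is satisfied.
All principles are respected.

grammatical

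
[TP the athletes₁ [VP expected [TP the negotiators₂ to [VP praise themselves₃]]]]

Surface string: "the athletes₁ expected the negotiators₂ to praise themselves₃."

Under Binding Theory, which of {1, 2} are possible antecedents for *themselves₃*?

{2}

*themselves* is an anaphor, so Principle A applies: it must be bound in its binding domain.
Binding domain of *themselves₃*: the embedded TP, whose subject is the negotiators₂.
*the athletes₁* c-commands the anaphor but is outside its binding domain → cannot satisfy Principle A.
*the negotiators₂* c-commands the anaphor within its binding domain → licit binder.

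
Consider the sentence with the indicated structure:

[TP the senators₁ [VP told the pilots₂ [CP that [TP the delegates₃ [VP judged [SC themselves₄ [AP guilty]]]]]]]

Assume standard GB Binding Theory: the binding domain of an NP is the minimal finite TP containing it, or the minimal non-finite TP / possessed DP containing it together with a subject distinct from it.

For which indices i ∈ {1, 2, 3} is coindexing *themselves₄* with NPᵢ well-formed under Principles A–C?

{3}

*themselves* is an anaphor, so Principle A applies: it must be bound in its binding domain.
Binding domain of *themselves₄*: the embedded TP, whose subject is the delegates₃.
*the senators₁* c-commands the anaphor but is outside its binding domain → cannot satisfy Principle A.
*the pilots₂* c-commands the anaphor but is outside its binding domain → cannot satisfy Principle A.
*the delegates₃* c-commands the anaphor within its binding domain → licit binder.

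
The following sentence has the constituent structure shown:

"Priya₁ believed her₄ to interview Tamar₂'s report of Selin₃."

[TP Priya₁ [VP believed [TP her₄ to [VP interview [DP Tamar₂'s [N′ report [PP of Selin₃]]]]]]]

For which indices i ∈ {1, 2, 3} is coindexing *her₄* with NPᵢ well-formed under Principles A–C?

none

*her* is a pronoun, so Principle B applies: it must be free in its binding domain.
Binding domain of *her₄*: the matrix TP, whose subject is Priya₁.
*Priya₁* c-commands the pronoun within its binding domain → coindexation would violate Principle B.
*Tamar₂*: the pronoun c-commands this R-expression → coindexation would violate Principle C on *Tamar₂*.
*Selin₃*: the pronoun c-commands this R-expression → coindexation would violate Principle C on *Selin₃*.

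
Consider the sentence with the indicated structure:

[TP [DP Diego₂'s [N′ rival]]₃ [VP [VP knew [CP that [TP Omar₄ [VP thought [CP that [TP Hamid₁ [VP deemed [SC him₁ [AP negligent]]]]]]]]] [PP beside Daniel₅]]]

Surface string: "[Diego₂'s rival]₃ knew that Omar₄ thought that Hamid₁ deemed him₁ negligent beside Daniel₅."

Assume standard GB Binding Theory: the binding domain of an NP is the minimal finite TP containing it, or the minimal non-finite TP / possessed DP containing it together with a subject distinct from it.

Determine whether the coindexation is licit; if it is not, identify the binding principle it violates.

The two coindexed NPs are *Hamid₁* and *him₁*.
*him₁* is a pronoun. Its binding domain is the embedded TP, whose subject is Hamid₁.
*Hamid₁* c-commands it within that domain and carries the same index.
The pronoun is locally bound → Principle B violation.

Principle B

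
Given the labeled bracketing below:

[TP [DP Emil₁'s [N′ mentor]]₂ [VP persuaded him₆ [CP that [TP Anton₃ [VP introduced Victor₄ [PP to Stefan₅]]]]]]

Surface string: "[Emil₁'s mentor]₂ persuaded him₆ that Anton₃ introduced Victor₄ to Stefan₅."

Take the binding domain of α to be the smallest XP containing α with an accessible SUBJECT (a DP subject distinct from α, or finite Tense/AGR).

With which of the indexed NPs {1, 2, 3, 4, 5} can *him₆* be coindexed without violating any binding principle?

{1}

*him* is a pronoun, so Principle B applies: it must be free in its binding domain.
Binding domain of *him₆*: the matrix TP, whose subject is [Emil₁'s mentor]₂.
*Emil₁* and the pronoun do not c-command one another → neither Principle B nor Principle C is at stake; coindexation permitted.
*[Emil₁'s mentor]₂* c-commands the pronoun within its binding domain → coindexation would violate Principle B.
*Anton₃*: the pronoun c-commands this R-expression → coindexation would violate Principle C on *Anton₃*.
*Victor₄*: the pronoun c-commands this R-expression → coindexation would violate Principle C on *Victor₄*.
*Stefan₅*: the pronoun c-commands this R-expression → coindexation would violate Principle C on *Stefan₅*.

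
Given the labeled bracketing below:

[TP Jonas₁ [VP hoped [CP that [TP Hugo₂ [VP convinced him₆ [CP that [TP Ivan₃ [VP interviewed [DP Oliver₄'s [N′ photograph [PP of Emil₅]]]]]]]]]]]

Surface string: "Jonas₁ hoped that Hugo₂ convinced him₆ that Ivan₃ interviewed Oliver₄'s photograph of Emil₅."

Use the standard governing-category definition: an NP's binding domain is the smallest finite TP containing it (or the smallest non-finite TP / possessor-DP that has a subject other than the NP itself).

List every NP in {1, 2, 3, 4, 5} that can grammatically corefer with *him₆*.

*him* is a pronoun, so Principle B applies: it must be free in its binding domain.
Binding domain of *him₆*: the embedded TP, whose subject is Hugo₂.
*Jonas₁* c-commands the pronoun but from outside its binding domain, and is not c-commanded by it → coindexation permitted.
*Hugo₂* c-commands the pronoun within its binding domain → coindexation would violate Principle B.
*Ivan₃*: the pronoun c-commands this R-expression → coindexation would violate Principle C on *Ivan₃*.
*Oliver₄*: the pronoun c-commands this R-expression → coindexation would violate Principle C on *Oliver₄*.
*Emil₅*: the pronoun c-commands this R-expression → coindexation would violate Principle C on *Emil₅*.

{1}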